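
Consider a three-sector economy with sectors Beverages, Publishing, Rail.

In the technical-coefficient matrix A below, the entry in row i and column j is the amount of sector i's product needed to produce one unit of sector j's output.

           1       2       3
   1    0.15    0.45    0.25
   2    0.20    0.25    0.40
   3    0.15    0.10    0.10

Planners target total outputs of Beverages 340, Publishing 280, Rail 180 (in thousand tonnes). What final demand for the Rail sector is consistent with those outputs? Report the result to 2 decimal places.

d_3 = 83.00

I − A =
  [   0.85    -0.45    -0.25]
  [  -0.20     0.75    -0.40]
  [  -0.15    -0.10     0.90]
d = (I − A) x:
  d_1 = (+0.85)·340 + (-0.45)·280 + (-0.25)·180 = 118.00
  d_2 = (-0.20)·340 + (+0.75)·280 + (-0.40)·180 = 70.00
  d_3 = (-0.15)·340 + (-0.10)·280 + (+0.90)·180 = 83.00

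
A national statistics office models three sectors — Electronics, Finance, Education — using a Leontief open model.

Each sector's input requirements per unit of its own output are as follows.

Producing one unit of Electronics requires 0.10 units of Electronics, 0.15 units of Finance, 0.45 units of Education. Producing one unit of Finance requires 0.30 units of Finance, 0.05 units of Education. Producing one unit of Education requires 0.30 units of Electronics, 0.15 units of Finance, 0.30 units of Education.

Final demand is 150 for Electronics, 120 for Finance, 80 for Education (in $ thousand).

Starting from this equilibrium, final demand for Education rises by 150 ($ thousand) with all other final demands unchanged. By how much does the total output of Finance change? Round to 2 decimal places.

Δx_2 = 80.00

I − A =
  [   0.90     0.00    -0.30]
  [  -0.15     0.70    -0.15]
  [  -0.45    -0.05     0.70]
Cofactors of I−A, C_ij = (−1)^(i+j)·(minor ij) (rows/columns in the sector order above):
  C_11 = (0.70)(0.70) − (-0.15)(-0.05) = 0.4825
  C_12 = −[(-0.15)(0.70) − (-0.15)(-0.45)] = 0.1725
  C_13 = (-0.15)(-0.05) − (0.70)(-0.45) = 0.3225
  C_21 = −[(0.00)(0.70) − (-0.30)(-0.05)] = 0.0150
  C_22 = (0.90)(0.70) − (-0.30)(-0.45) = 0.4950
  C_23 = −[(0.90)(-0.05) − (0.00)(-0.45)] = 0.0450
  C_31 = (0.00)(-0.15) − (-0.30)(0.70) = 0.2100
  C_32 = −[(0.90)(-0.15) − (-0.30)(-0.15)] = 0.1800
  C_33 = (0.90)(0.70) − (0.00)(-0.15) = 0.6300
det(I−A) = Σ_j (I−A)_1j·C_1j = (0.90)(0.4825) + (0.00)(0.1725) + (-0.30)(0.3225) = 0.3375
adj(I−A) = Cᵀ =
  [ 0.4825   0.0150   0.2100]
  [ 0.1725   0.4950   0.1800]
  [ 0.3225   0.0450   0.6300]
(I − A)⁻¹ = adj(I−A) / det(I−A) ≈
  [   1.4296     0.0444     0.6222]
  [   0.5111     1.4667     0.5333]
  [   0.9556     0.1333     1.8667]
Δx = (I − A)⁻¹ Δd with Δd having +150 in the Education component and 0 elsewhere.
So Δx_2 = L_23 · (+150), where L_23 = adj(I−A)_23 / det(I−A) = 0.1800 / 0.3375.
Δx_2 = 0.1800 × (+150) / 0.3375 = 27.00 / 0.3375 = 80.00.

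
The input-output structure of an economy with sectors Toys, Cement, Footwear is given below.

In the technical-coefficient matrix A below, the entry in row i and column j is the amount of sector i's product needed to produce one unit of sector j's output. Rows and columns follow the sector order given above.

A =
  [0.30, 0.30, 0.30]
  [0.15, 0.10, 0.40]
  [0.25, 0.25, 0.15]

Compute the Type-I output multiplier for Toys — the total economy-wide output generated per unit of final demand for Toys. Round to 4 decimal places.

I − A =
  [   0.70    -0.30    -0.30]
  [  -0.15     0.90    -0.40]
  [  -0.25    -0.25     0.85]
Cofactors of I−A, C_ij = (−1)^(i+j)·(minor ij) (rows/columns in the sector order above):
  C_11 = (0.90)(0.85) − (-0.40)(-0.25) = 0.6650
  C_12 = −[(-0.15)(0.85) − (-0.40)(-0.25)] = 0.2275
  C_13 = (-0.15)(-0.25) − (0.90)(-0.25) = 0.2625
  C_21 = −[(-0.30)(0.85) − (-0.30)(-0.25)] = 0.3300
  C_22 = (0.70)(0.85) − (-0.30)(-0.25) = 0.5200
  C_23 = −[(0.70)(-0.25) − (-0.30)(-0.25)] = 0.2500
  C_31 = (-0.30)(-0.40) − (-0.30)(0.90) = 0.3900
  C_32 = −[(0.70)(-0.40) − (-0.30)(-0.15)] = 0.3250
  C_33 = (0.70)(0.90) − (-0.30)(-0.15) = 0.5850
det(I−A) = Σ_j (I−A)_1j·C_1j = (0.70)(0.6650) + (-0.30)(0.2275) + (-0.30)(0.2625) = 0.3185
adj(I−A) = Cᵀ =
  [ 0.6650   0.3300   0.3900]
  [ 0.2275   0.5200   0.3250]
  [ 0.2625   0.2500   0.5850]
(I − A)⁻¹ = adj(I−A) / det(I−A) ≈
  [   2.08791     1.03611     1.22449]
  [   0.71429     1.63265     1.02041]
  [   0.82418     0.78493     1.83673]
The output multiplier for sector j is the column-j sum of the Leontief inverse (I − A)⁻¹ = adj(I−A) / det(I−A).
Column T of adj(I−A): (0.6650, 0.2275, 0.2625); det(I−A) = 0.3185.
m_T = (0.6650 + 0.2275 + 0.2625) / 0.3185 = 1.155 / 0.3185 ≈ 3.6264.

m_T = 3.6264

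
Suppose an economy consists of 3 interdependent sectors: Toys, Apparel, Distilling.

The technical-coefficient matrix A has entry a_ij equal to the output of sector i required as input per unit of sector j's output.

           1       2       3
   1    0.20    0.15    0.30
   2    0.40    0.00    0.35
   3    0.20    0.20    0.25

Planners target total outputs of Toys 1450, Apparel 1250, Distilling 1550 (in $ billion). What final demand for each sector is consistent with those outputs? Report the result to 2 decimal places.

I − A =
  [   0.80    -0.15    -0.30]
  [  -0.40     1.00    -0.35]
  [  -0.20    -0.20     0.75]
d = (I − A) x:
  d_1 = (+0.80)·1450 + (-0.15)·1250 + (-0.30)·1550 = 507.50
  d_2 = (-0.40)·1450 + (+1.00)·1250 + (-0.35)·1550 = 127.50
  d_3 = (-0.20)·1450 + (-0.20)·1250 + (+0.75)·1550 = 622.50

d_1 = 507.50, d_2 = 127.50, d_3 = 622.50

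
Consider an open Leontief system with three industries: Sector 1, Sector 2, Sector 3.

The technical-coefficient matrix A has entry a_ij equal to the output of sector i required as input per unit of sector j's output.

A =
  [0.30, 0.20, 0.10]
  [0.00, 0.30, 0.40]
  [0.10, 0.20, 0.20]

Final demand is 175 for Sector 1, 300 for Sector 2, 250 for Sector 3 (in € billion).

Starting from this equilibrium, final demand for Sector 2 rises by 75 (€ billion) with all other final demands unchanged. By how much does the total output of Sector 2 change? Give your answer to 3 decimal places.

Δx_2 = 128.505

I − A =
  [   0.70    -0.20    -0.10]
  [   0.00     0.70    -0.40]
  [  -0.10    -0.20     0.80]
Cofactors of I−A, C_ij = (−1)^(i+j)·(minor ij) (rows/columns in the sector order above):
  C_11 = (0.70)(0.80) − (-0.40)(-0.20) = 0.4800
  C_12 = −[(0.00)(0.80) − (-0.40)(-0.10)] = 0.0400
  C_13 = (0.00)(-0.20) − (0.70)(-0.10) = 0.0700
  C_21 = −[(-0.20)(0.80) − (-0.10)(-0.20)] = 0.1800
  C_22 = (0.70)(0.80) − (-0.10)(-0.10) = 0.5500
  C_23 = −[(0.70)(-0.20) − (-0.20)(-0.10)] = 0.1600
  C_31 = (-0.20)(-0.40) − (-0.10)(0.70) = 0.1500
  C_32 = −[(0.70)(-0.40) − (-0.10)(0.00)] = 0.2800
  C_33 = (0.70)(0.70) − (-0.20)(0.00) = 0.4900
det(I−A) = Σ_j (I−A)_1j·C_1j = (0.70)(0.4800) + (-0.20)(0.0400) + (-0.10)(0.0700) = 0.3210
adj(I−A) = Cᵀ =
  [ 0.4800   0.1800   0.1500]
  [ 0.0400   0.5500   0.2800]
  [ 0.0700   0.1600   0.4900]
(I − A)⁻¹ = adj(I−A) / det(I−A) ≈
  [   1.4953     0.5607     0.4673]
  [   0.1246     1.7134     0.8723]
  [   0.2181     0.4984     1.5265]
Δx = (I − A)⁻¹ Δd with Δd having +75 in the Sector 2 component and 0 elsewhere.
So Δx_2 = L_22 · (+75), where L_22 = adj(I−A)_22 / det(I−A) = 0.5500 / 0.3210.
Δx_2 = 0.5500 × (+75) / 0.3210 = 41.25 / 0.3210 ≈ 128.505.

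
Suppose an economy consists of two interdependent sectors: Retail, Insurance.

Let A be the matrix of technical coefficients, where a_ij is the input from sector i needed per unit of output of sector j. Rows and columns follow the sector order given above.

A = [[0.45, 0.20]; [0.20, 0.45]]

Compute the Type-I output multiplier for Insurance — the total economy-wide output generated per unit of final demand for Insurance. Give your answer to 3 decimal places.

m_I = 2.857

I − A =
  [   0.55    -0.20]
  [  -0.20     0.55]
det(I−A) = (0.55)(0.55) − (-0.20)(-0.20) = 0.2625
adj(I−A) = [[0.55, 0.20], [0.20, 0.55]]
(I − A)⁻¹ = adj(I−A) / det(I−A) ≈
  [   2.0952     0.7619]
  [   0.7619     2.0952]
The output multiplier for sector j is the column-j sum of the Leontief inverse (I − A)⁻¹ = adj(I−A) / det(I−A).
Column I of adj(I−A): (0.20, 0.55); det(I−A) = 0.2625.
m_I = (0.20 + 0.55) / 0.2625 = 0.75 / 0.2625 ≈ 2.857.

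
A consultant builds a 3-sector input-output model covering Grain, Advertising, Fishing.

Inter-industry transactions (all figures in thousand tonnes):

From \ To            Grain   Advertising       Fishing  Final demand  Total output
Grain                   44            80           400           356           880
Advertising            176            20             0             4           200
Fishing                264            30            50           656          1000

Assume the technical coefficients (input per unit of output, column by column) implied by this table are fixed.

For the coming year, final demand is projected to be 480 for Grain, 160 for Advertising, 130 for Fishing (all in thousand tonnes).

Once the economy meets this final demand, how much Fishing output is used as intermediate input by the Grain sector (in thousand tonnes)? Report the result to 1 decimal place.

Technical coefficients a_ij = z_ij / X_j:
  a_GG = 44/880 = 0.05, a_AG = 176/880 = 0.20, a_FG = 264/880 = 0.30
  a_GA = 80/200 = 0.40, a_AA = 20/200 = 0.10, a_FA = 30/200 = 0.15
  a_GF = 400/1000 = 0.40, a_AF = 0/1000 = 0.00, a_FF = 50/1000 = 0.05
I − A =
  [   0.95    -0.40    -0.40]
  [  -0.20     0.90     0.00]
  [  -0.30    -0.15     0.95]
Cofactors of I−A, C_ij = (−1)^(i+j)·(minor ij) (rows/columns in the sector order above):
  C_11 = (0.90)(0.95) − (0.00)(-0.15) = 0.8550
  C_12 = −[(-0.20)(0.95) − (0.00)(-0.30)] = 0.1900
  C_13 = (-0.20)(-0.15) − (0.90)(-0.30) = 0.3000
  C_21 = −[(-0.40)(0.95) − (-0.40)(-0.15)] = 0.4400
  C_22 = (0.95)(0.95) − (-0.40)(-0.30) = 0.7825
  C_23 = −[(0.95)(-0.15) − (-0.40)(-0.30)] = 0.2625
  C_31 = (-0.40)(0.00) − (-0.40)(0.90) = 0.3600
  C_32 = −[(0.95)(0.00) − (-0.40)(-0.20)] = 0.0800
  C_33 = (0.95)(0.90) − (-0.40)(-0.20) = 0.7750
det(I−A) = Σ_j (I−A)_1j·C_1j = (0.95)(0.8550) + (-0.40)(0.1900) + (-0.40)(0.3000) = 0.61625
adj(I−A) = Cᵀ =
  [ 0.8550   0.4400   0.3600]
  [ 0.1900   0.7825   0.0800]
  [ 0.3000   0.2625   0.7750]
(I − A)⁻¹ = adj(I−A) / det(I−A) ≈
  [   1.3874     0.7140     0.5842]
  [   0.3083     1.2698     0.1298]
  [   0.4868     0.4260     1.2576]
First solve x = (I − A)⁻¹ d = adj(I−A)·d / det(I−A); in particular x_G = (0.8550·480 + 0.4400·160 + 0.3600·130) / 0.61625 = 527.60 / 0.61625 ≈ 856.146.
Intermediate flow from F to G: z_FG = a_FG · x_G = 0.30 × 527.60 / 0.61625 = 158.28 / 0.61625 ≈ 256.8.

z_FG = 256.8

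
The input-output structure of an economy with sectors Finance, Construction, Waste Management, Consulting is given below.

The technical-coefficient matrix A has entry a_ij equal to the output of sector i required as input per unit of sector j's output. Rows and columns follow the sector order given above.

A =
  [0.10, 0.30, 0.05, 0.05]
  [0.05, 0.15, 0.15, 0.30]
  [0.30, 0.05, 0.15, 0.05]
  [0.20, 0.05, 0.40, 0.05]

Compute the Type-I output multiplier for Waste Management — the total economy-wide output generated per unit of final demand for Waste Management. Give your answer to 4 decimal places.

m_3 = 2.7335

I − A =
  [   0.90    -0.30    -0.05    -0.05]
  [  -0.05     0.85    -0.15    -0.30]
  [  -0.30    -0.05     0.85    -0.05]
  [  -0.20    -0.05    -0.40     0.95]
Compute the cofactors C_ij = (−1)^(i+j)·(3×3 minor ij) of I−A; the adjugate is their transpose:
adj(I−A) = Cᵀ =
  [ 0.643125   0.241875   0.135750   0.117375]
  [ 0.170625   0.679500   0.241125   0.236250]
  [ 0.251750   0.133750   0.672375   0.090875]
  [ 0.250375   0.143000   0.324375   0.604375]
det(I−A) = Σ_j (I−A)_1j·C_1j = (0.90)(0.643125) + (-0.30)(0.170625) + (-0.05)(0.251750) + (-0.05)(0.250375) = 0.50251875
(I − A)⁻¹ = adj(I−A) / det(I−A) ≈
  [   1.27980     0.48133     0.27014     0.23357]
  [   0.33954     1.35219     0.47983     0.47013]
  [   0.50098     0.26616     1.33801     0.18084]
  [   0.49824     0.28457     0.64550     1.20269]
The output multiplier for sector j is the column-j sum of the Leontief inverse (I − A)⁻¹ = adj(I−A) / det(I−A).
Column 3 of adj(I−A): (0.135750, 0.241125, 0.672375, 0.324375); det(I−A) = 0.50251875.
m_3 = (0.135750 + 0.241125 + 0.672375 + 0.324375) / 0.50251875 = 1.373625 / 0.50251875 ≈ 2.7335.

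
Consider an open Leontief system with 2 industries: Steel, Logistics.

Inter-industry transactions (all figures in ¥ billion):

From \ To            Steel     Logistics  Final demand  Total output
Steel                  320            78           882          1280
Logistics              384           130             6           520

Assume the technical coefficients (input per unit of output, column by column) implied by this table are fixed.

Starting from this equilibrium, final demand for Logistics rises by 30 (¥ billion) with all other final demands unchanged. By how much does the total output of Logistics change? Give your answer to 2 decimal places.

Technical coefficients a_ij = z_ij / X_j:
  a_11 = 320/1280 = 0.25, a_21 = 384/1280 = 0.30
  a_12 = 78/520 = 0.15, a_22 = 130/520 = 0.25
I − A =
  [   0.75    -0.15]
  [  -0.30     0.75]
det(I−A) = (0.75)(0.75) − (-0.15)(-0.30) = 0.5175
adj(I−A) = [[0.75, 0.15], [0.30, 0.75]]
(I − A)⁻¹ = adj(I−A) / det(I−A) ≈
  [   1.4493     0.2899]
  [   0.5797     1.4493]
Δx = (I − A)⁻¹ Δd with Δd having +30 in the Logistics component and 0 elsewhere.
So Δx_2 = L_22 · (+30), where L_22 = adj(I−A)_22 / det(I−A) = 0.75 / 0.5175.
Δx_2 = 0.75 × (+30) / 0.5175 = 22.50 / 0.5175 ≈ 43.48.

Δx_2 = 43.48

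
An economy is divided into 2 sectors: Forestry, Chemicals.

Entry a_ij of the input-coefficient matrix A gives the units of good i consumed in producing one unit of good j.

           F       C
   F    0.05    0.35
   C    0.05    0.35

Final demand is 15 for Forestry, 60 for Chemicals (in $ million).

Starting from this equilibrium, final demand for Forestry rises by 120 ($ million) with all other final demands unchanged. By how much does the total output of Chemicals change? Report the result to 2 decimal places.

I − A =
  [   0.95    -0.35]
  [  -0.05     0.65]
det(I−A) = (0.95)(0.65) − (-0.35)(-0.05) = 0.6000
adj(I−A) = [[0.65, 0.35], [0.05, 0.95]]
(I − A)⁻¹ = adj(I−A) / det(I−A) ≈
  [   1.0833     0.5833]
  [   0.0833     1.5833]
Δx = (I − A)⁻¹ Δd with Δd having +120 in the Forestry component and 0 elsewhere.
So Δx_C = L_CF · (+120), where L_CF = adj(I−A)_CF / det(I−A) = 0.05 / 0.6000.
Δx_C = 0.05 × (+120) / 0.6000 = 6.00 / 0.6000 = 10.00.

Δx_C = 10.00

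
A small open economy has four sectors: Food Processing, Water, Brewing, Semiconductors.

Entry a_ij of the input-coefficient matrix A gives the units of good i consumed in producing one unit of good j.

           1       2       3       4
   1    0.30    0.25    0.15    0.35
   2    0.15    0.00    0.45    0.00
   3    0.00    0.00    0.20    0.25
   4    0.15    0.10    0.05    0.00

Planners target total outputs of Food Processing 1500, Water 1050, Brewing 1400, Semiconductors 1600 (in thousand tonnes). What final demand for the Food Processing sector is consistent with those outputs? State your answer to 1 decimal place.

d_1 = 17.5

I − A =
  [   0.70    -0.25    -0.15    -0.35]
  [  -0.15     1.00    -0.45     0.00]
  [   0.00     0.00     0.80    -0.25]
  [  -0.15    -0.10    -0.05     1.00]
d = (I − A) x:
  d_1 = (+0.70)·1500 + (-0.25)·1050 + (-0.15)·1400 + (-0.35)·1600 = 17.5
  d_2 = (-0.15)·1500 + (+1.00)·1050 + (-0.45)·1400 + (+0.00)·1600 = 195.0
  d_3 = (+0.00)·1500 + (+0.00)·1050 + (+0.80)·1400 + (-0.25)·1600 = 720.0
  d_4 = (-0.15)·1500 + (-0.10)·1050 + (-0.05)·1400 + (+1.00)·1600 = 1200.0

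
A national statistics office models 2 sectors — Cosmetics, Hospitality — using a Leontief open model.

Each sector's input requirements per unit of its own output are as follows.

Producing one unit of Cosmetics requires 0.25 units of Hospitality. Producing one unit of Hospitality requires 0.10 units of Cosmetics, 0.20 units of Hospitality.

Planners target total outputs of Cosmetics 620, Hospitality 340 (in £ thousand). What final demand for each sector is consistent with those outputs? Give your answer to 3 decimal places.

d_C = 586.000, d_H = 117.000

I − A =
  [   1.00    -0.10]
  [  -0.25     0.80]
d = (I − A) x:
  d_C = (+1.00)·620 + (-0.10)·340 = 586.000
  d_H = (-0.25)·620 + (+0.80)·340 = 117.000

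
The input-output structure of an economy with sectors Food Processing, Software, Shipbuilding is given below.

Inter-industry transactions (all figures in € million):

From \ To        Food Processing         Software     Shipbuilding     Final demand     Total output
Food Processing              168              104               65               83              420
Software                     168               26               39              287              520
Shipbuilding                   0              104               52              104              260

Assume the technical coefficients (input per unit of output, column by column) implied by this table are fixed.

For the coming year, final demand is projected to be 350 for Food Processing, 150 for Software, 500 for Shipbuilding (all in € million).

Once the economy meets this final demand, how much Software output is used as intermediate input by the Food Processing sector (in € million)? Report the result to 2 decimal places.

z_21 = 475.42

Technical coefficients a_ij = z_ij / X_j:
  a_11 = 168/420 = 0.40, a_21 = 168/420 = 0.40, a_31 = 0/420 = 0.00
  a_12 = 104/520 = 0.20, a_22 = 26/520 = 0.05, a_32 = 104/520 = 0.20
  a_13 = 65/260 = 0.25, a_23 = 39/260 = 0.15, a_33 = 52/260 = 0.20
I − A =
  [   0.60    -0.20    -0.25]
  [  -0.40     0.95    -0.15]
  [   0.00    -0.20     0.80]
Cofactors of I−A, C_ij = (−1)^(i+j)·(minor ij) (rows/columns in the sector order above):
  C_11 = (0.95)(0.80) − (-0.15)(-0.20) = 0.7300
  C_12 = −[(-0.40)(0.80) − (-0.15)(0.00)] = 0.3200
  C_13 = (-0.40)(-0.20) − (0.95)(0.00) = 0.0800
  C_21 = −[(-0.20)(0.80) − (-0.25)(-0.20)] = 0.2100
  C_22 = (0.60)(0.80) − (-0.25)(0.00) = 0.4800
  C_23 = −[(0.60)(-0.20) − (-0.20)(0.00)] = 0.1200
  C_31 = (-0.20)(-0.15) − (-0.25)(0.95) = 0.2675
  C_32 = −[(0.60)(-0.15) − (-0.25)(-0.40)] = 0.1900
  C_33 = (0.60)(0.95) − (-0.20)(-0.40) = 0.4900
det(I−A) = Σ_j (I−A)_1j·C_1j = (0.60)(0.7300) + (-0.20)(0.3200) + (-0.25)(0.0800) = 0.3540
adj(I−A) = Cᵀ =
  [ 0.7300   0.2100   0.2675]
  [ 0.3200   0.4800   0.1900]
  [ 0.0800   0.1200   0.4900]
(I − A)⁻¹ = adj(I−A) / det(I−A) ≈
  [   2.0621     0.5932     0.7556]
  [   0.9040     1.3559     0.5367]
  [   0.2260     0.3390     1.3842]
First solve x = (I − A)⁻¹ d = adj(I−A)·d / det(I−A); in particular x_1 = (0.7300·350 + 0.2100·150 + 0.2675·500) / 0.3540 = 420.75 / 0.3540 ≈ 1188.5593.
Intermediate flow from 2 to 1: z_21 = a_21 · x_1 = 0.40 × 420.75 / 0.3540 = 168.30 / 0.3540 ≈ 475.42.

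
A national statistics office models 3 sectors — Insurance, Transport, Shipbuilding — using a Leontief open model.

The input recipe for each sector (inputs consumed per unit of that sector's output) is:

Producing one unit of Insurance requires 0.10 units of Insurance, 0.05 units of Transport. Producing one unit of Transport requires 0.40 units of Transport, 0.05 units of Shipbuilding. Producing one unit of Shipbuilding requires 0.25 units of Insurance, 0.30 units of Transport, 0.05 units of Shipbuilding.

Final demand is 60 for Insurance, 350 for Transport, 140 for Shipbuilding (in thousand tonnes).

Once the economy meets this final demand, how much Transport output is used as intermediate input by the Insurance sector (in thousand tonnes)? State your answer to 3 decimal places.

z_TI = 5.881

I − A =
  [   0.90     0.00    -0.25]
  [  -0.05     0.60    -0.30]
  [   0.00    -0.05     0.95]
Cofactors of I−A, C_ij = (−1)^(i+j)·(minor ij) (rows/columns in the sector order above):
  C_11 = (0.60)(0.95) − (-0.30)(-0.05) = 0.5550
  C_12 = −[(-0.05)(0.95) − (-0.30)(0.00)] = 0.0475
  C_13 = (-0.05)(-0.05) − (0.60)(0.00) = 0.0025
  C_21 = −[(0.00)(0.95) − (-0.25)(-0.05)] = 0.0125
  C_22 = (0.90)(0.95) − (-0.25)(0.00) = 0.8550
  C_23 = −[(0.90)(-0.05) − (0.00)(0.00)] = 0.0450
  C_31 = (0.00)(-0.30) − (-0.25)(0.60) = 0.1500
  C_32 = −[(0.90)(-0.30) − (-0.25)(-0.05)] = 0.2825
  C_33 = (0.90)(0.60) − (0.00)(-0.05) = 0.5400
det(I−A) = Σ_j (I−A)_1j·C_1j = (0.90)(0.5550) + (0.00)(0.0475) + (-0.25)(0.0025) = 0.498875
adj(I−A) = Cᵀ =
  [ 0.5550   0.0125   0.1500]
  [ 0.0475   0.8550   0.2825]
  [ 0.0025   0.0450   0.5400]
(I − A)⁻¹ = adj(I−A) / det(I−A) ≈
  [   1.1125     0.0251     0.3007]
  [   0.0952     1.7139     0.5663]
  [   0.0050     0.0902     1.0824]
First solve x = (I − A)⁻¹ d = adj(I−A)·d / det(I−A); in particular x_I = (0.5550·60 + 0.0125·350 + 0.1500·140) / 0.498875 = 58.675 / 0.498875 ≈ 117.61463.
Intermediate flow from T to I: z_TI = a_TI · x_I = 0.05 × 58.675 / 0.498875 = 2.93375 / 0.498875 ≈ 5.881.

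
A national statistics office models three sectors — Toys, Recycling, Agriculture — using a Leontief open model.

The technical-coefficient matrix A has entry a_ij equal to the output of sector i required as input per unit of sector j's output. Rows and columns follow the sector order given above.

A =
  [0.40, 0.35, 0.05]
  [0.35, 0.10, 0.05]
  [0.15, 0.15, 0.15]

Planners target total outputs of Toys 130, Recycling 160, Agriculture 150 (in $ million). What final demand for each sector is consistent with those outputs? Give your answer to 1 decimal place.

d_T = 14.5, d_R = 91.0, d_A = 84.0

I − A =
  [   0.60    -0.35    -0.05]
  [  -0.35     0.90    -0.05]
  [  -0.15    -0.15     0.85]
d = (I − A) x:
  d_T = (+0.60)·130 + (-0.35)·160 + (-0.05)·150 = 14.5
  d_R = (-0.35)·130 + (+0.90)·160 + (-0.05)·150 = 91.0
  d_A = (-0.15)·130 + (-0.15)·160 + (+0.85)·150 = 84.0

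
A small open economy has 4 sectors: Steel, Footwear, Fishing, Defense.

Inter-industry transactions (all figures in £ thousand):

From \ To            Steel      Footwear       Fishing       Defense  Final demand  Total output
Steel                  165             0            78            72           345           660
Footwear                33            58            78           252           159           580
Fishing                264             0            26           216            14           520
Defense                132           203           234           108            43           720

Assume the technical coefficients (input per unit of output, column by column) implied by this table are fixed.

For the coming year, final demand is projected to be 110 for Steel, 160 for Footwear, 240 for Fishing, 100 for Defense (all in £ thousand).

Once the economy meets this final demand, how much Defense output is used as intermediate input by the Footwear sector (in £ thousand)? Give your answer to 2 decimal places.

Technical coefficients a_ij = z_ij / X_j:
  a_11 = 165/660 = 0.25, a_21 = 33/660 = 0.05, a_31 = 264/660 = 0.40, a_41 = 132/660 = 0.20
  a_12 = 0/580 = 0.00, a_22 = 58/580 = 0.10, a_32 = 0/580 = 0.00, a_42 = 203/580 = 0.35
  a_13 = 78/520 = 0.15, a_23 = 78/520 = 0.15, a_33 = 26/520 = 0.05, a_43 = 234/520 = 0.45
  a_14 = 72/720 = 0.10, a_24 = 252/720 = 0.35, a_34 = 216/720 = 0.30, a_44 = 108/720 = 0.15
I − A =
  [   0.75     0.00    -0.15    -0.10]
  [  -0.05     0.90    -0.15    -0.35]
  [  -0.40     0.00     0.95    -0.30]
  [  -0.20    -0.35    -0.45     0.85]
Compute the cofactors C_ij = (−1)^(i+j)·(3×3 minor ij) of I−A; the adjugate is their transpose:
adj(I−A) = Cᵀ =
  [ 0.473125   0.049000   0.142125   0.126000]
  [ 0.223125   0.407375   0.229875   0.275125]
  [ 0.316250   0.092750   0.462125   0.238500]
  [ 0.370625   0.228375   0.372750   0.587250]
det(I−A) = Σ_j (I−A)_1j·C_1j = (0.75)(0.473125) + (0.00)(0.223125) + (-0.15)(0.316250) + (-0.10)(0.370625) = 0.27034375
(I − A)⁻¹ = adj(I−A) / det(I−A) ≈
  [   1.7501     0.1813     0.5257     0.4661]
  [   0.8253     1.5069     0.8503     1.0177]
  [   1.1698     0.3431     1.7094     0.8822]
  [   1.3709     0.8448     1.3788     2.1722]
First solve x = (I − A)⁻¹ d = adj(I−A)·d / det(I−A); in particular x_2 = (0.223125·110 + 0.407375·160 + 0.229875·240 + 0.275125·100) / 0.27034375 = 172.40625 / 0.27034375 ≈ 637.7297.
Intermediate flow from 4 to 2: z_42 = a_42 · x_2 = 0.35 × 172.40625 / 0.27034375 = 60.3421875 / 0.27034375 ≈ 223.21.

z_42 = 223.21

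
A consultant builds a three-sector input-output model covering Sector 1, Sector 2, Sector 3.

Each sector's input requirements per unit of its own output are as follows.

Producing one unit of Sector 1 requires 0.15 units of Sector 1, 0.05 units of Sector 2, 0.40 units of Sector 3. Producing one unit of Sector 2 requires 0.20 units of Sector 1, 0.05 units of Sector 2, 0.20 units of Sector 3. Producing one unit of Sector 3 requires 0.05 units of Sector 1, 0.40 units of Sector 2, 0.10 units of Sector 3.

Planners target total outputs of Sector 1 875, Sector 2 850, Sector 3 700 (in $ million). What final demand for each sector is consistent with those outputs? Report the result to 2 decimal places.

I − A =
  [   0.85    -0.20    -0.05]
  [  -0.05     0.95    -0.40]
  [  -0.40    -0.20     0.90]
d = (I − A) x:
  d_1 = (+0.85)·875 + (-0.20)·850 + (-0.05)·700 = 538.75
  d_2 = (-0.05)·875 + (+0.95)·850 + (-0.40)·700 = 483.75
  d_3 = (-0.40)·875 + (-0.20)·850 + (+0.90)·700 = 110.00

d_1 = 538.75, d_2 = 483.75, d_3 = 110.00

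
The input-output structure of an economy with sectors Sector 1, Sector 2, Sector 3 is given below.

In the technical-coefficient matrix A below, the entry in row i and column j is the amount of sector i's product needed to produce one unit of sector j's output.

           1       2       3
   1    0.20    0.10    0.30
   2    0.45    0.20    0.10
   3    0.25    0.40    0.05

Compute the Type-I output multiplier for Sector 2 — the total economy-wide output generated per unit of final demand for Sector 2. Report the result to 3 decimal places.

I − A =
  [   0.80    -0.10    -0.30]
  [  -0.45     0.80    -0.10]
  [  -0.25    -0.40     0.95]
Cofactors of I−A, C_ij = (−1)^(i+j)·(minor ij) (rows/columns in the sector order above):
  C_11 = (0.80)(0.95) − (-0.10)(-0.40) = 0.7200
  C_12 = −[(-0.45)(0.95) − (-0.10)(-0.25)] = 0.4525
  C_13 = (-0.45)(-0.40) − (0.80)(-0.25) = 0.3800
  C_21 = −[(-0.10)(0.95) − (-0.30)(-0.40)] = 0.2150
  C_22 = (0.80)(0.95) − (-0.30)(-0.25) = 0.6850
  C_23 = −[(0.80)(-0.40) − (-0.10)(-0.25)] = 0.3450
  C_31 = (-0.10)(-0.10) − (-0.30)(0.80) = 0.2500
  C_32 = −[(0.80)(-0.10) − (-0.30)(-0.45)] = 0.2150
  C_33 = (0.80)(0.80) − (-0.10)(-0.45) = 0.5950
det(I−A) = Σ_j (I−A)_1j·C_1j = (0.80)(0.7200) + (-0.10)(0.4525) + (-0.30)(0.3800) = 0.41675
adj(I−A) = Cᵀ =
  [ 0.7200   0.2150   0.2500]
  [ 0.4525   0.6850   0.2150]
  [ 0.3800   0.3450   0.5950]
(I − A)⁻¹ = adj(I−A) / det(I−A) ≈
  [   1.7277     0.5159     0.5999]
  [   1.0858     1.6437     0.5159]
  [   0.9118     0.8278     1.4277]
The output multiplier for sector j is the column-j sum of the Leontief inverse (I − A)⁻¹ = adj(I−A) / det(I−A).
Column 2 of adj(I−A): (0.2150, 0.6850, 0.3450); det(I−A) = 0.41675.
m_2 = (0.2150 + 0.6850 + 0.3450) / 0.41675 = 1.245 / 0.41675 ≈ 2.987.

m_2 = 2.987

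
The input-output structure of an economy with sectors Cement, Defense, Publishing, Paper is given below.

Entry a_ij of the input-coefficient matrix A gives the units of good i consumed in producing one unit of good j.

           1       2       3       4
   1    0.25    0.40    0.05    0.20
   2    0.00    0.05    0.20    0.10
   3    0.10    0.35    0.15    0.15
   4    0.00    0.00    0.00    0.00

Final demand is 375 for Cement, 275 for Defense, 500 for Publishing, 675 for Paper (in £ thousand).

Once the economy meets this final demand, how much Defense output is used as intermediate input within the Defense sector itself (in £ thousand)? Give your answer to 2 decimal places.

z_22 = 29.33

I − A =
  [   0.75    -0.40    -0.05    -0.20]
  [   0.00     0.95    -0.20    -0.10]
  [  -0.10    -0.35     0.85    -0.15]
  [   0.00     0.00     0.00     1.00]
Compute the cofactors C_ij = (−1)^(i+j)·(3×3 minor ij) of I−A; the adjugate is their transpose:
adj(I−A) = Cᵀ =
  [ 0.737500   0.357500   0.127500   0.202375]
  [ 0.020000   0.632500   0.150000   0.089750]
  [ 0.095000   0.302500   0.712500   0.156125]
  [ 0.000000   0.000000   0.000000   0.540375]
det(I−A) = Σ_j (I−A)_1j·C_1j = (0.75)(0.737500) + (-0.40)(0.020000) + (-0.05)(0.095000) + (-0.20)(0.000000) = 0.540375
(I − A)⁻¹ = adj(I−A) / det(I−A) ≈
  [   1.3648     0.6616     0.2359     0.3745]
  [   0.0370     1.1705     0.2776     0.1661]
  [   0.1758     0.5598     1.3185     0.2889]
  [   0.0000     0.0000     0.0000     1.0000]
First solve x = (I − A)⁻¹ d = adj(I−A)·d / det(I−A); in particular x_2 = (0.020000·375 + 0.632500·275 + 0.150000·500 + 0.089750·675) / 0.540375 = 317.01875 / 0.540375 ≈ 586.6644.
Intermediate flow from 2 to 2: z_22 = a_22 · x_2 = 0.05 × 317.01875 / 0.540375 = 15.8509375 / 0.540375 ≈ 29.33.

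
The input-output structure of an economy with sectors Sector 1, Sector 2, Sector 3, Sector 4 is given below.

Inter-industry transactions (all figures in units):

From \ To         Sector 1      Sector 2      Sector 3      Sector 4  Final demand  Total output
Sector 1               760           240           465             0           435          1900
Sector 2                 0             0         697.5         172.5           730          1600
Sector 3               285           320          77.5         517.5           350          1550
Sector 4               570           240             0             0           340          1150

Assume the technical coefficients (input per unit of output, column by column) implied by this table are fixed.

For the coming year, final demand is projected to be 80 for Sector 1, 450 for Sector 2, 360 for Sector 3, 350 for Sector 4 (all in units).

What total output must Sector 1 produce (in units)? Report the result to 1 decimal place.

Technical coefficients a_ij = z_ij / X_j:
  a_11 = 760/1900 = 0.40, a_21 = 0/1900 = 0.00, a_31 = 285/1900 = 0.15, a_41 = 570/1900 = 0.30
  a_12 = 240/1600 = 0.15, a_22 = 0/1600 = 0.00, a_32 = 320/1600 = 0.20, a_42 = 240/1600 = 0.15
  a_13 = 465/1550 = 0.30, a_23 = 697.5/1550 = 0.45, a_33 = 77.5/1550 = 0.05, a_43 = 0/1550 = 0.00
  a_14 = 0/1150 = 0.00, a_24 = 172.5/1150 = 0.15, a_34 = 517.5/1150 = 0.45, a_44 = 0/1150 = 0.00
I − A =
  [   0.60    -0.15    -0.30     0.00]
  [   0.00     1.00    -0.45    -0.15]
  [  -0.15    -0.20     0.95    -0.45]
  [  -0.30    -0.15     0.00     1.00]
Compute the cofactors C_ij = (−1)^(i+j)·(3×3 minor ij) of I−A; the adjugate is their transpose:
adj(I−A) = Cᵀ =
  [ 0.808250   0.222750   0.360750   0.195750]
  [ 0.171000   0.484500   0.283500   0.200250]
  [ 0.290625   0.203250   0.579750   0.291375]
  [ 0.268125   0.139500   0.150750   0.460875]
det(I−A) = Σ_j (I−A)_1j·C_1j = (0.60)(0.808250) + (-0.15)(0.171000) + (-0.30)(0.290625) + (0.00)(0.268125) = 0.3721125
(I − A)⁻¹ = adj(I−A) / det(I−A) ≈
  [   2.1721     0.5986     0.9695     0.5261]
  [   0.4595     1.3020     0.7619     0.5381]
  [   0.7810     0.5462     1.5580     0.7830]
  [   0.7205     0.3749     0.4051     1.2385]
x = (I − A)⁻¹ d = adj(I−A)·d / det(I−A), with det(I−A) = 0.3721125:
  x_1 = (0.808250·80 + 0.222750·450 + 0.360750·360 + 0.195750·350) / 0.3721125 = 363.28 / 0.3721125 ≈ 976.3
  x_2 = (0.171000·80 + 0.484500·450 + 0.283500·360 + 0.200250·350) / 0.3721125 = 403.8525 / 0.3721125 ≈ 1085.3
  x_3 = (0.290625·80 + 0.203250·450 + 0.579750·360 + 0.291375·350) / 0.3721125 = 425.40375 / 0.3721125 ≈ 1143.2
  x_4 = (0.268125·80 + 0.139500·450 + 0.150750·360 + 0.460875·350) / 0.3721125 = 299.80125 / 0.3721125 ≈ 805.7

x_1 = 976.3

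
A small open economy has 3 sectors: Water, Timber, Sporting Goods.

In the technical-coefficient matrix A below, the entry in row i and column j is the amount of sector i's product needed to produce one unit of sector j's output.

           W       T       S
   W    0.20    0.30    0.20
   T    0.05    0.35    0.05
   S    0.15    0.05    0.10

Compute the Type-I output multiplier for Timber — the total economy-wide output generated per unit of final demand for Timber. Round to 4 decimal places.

m_T = 2.4521

I − A =
  [   0.80    -0.30    -0.20]
  [  -0.05     0.65    -0.05]
  [  -0.15    -0.05     0.90]
Cofactors of I−A, C_ij = (−1)^(i+j)·(minor ij) (rows/columns in the sector order above):
  C_11 = (0.65)(0.90) − (-0.05)(-0.05) = 0.5825
  C_12 = −[(-0.05)(0.90) − (-0.05)(-0.15)] = 0.0525
  C_13 = (-0.05)(-0.05) − (0.65)(-0.15) = 0.1000
  C_21 = −[(-0.30)(0.90) − (-0.20)(-0.05)] = 0.2800
  C_22 = (0.80)(0.90) − (-0.20)(-0.15) = 0.6900
  C_23 = −[(0.80)(-0.05) − (-0.30)(-0.15)] = 0.0850
  C_31 = (-0.30)(-0.05) − (-0.20)(0.65) = 0.1450
  C_32 = −[(0.80)(-0.05) − (-0.20)(-0.05)] = 0.0500
  C_33 = (0.80)(0.65) − (-0.30)(-0.05) = 0.5050
det(I−A) = Σ_j (I−A)_1j·C_1j = (0.80)(0.5825) + (-0.30)(0.0525) + (-0.20)(0.1000) = 0.43025
adj(I−A) = Cᵀ =
  [ 0.5825   0.2800   0.1450]
  [ 0.0525   0.6900   0.0500]
  [ 0.1000   0.0850   0.5050]
(I − A)⁻¹ = adj(I−A) / det(I−A) ≈
  [   1.35386     0.65078     0.33701]
  [   0.12202     1.60372     0.11621]
  [   0.23242     0.19756     1.17374]
The output multiplier for sector j is the column-j sum of the Leontief inverse (I − A)⁻¹ = adj(I−A) / det(I−A).
Column T of adj(I−A): (0.2800, 0.6900, 0.0850); det(I−A) = 0.43025.
m_T = (0.2800 + 0.6900 + 0.0850) / 0.43025 = 1.055 / 0.43025 ≈ 2.4521.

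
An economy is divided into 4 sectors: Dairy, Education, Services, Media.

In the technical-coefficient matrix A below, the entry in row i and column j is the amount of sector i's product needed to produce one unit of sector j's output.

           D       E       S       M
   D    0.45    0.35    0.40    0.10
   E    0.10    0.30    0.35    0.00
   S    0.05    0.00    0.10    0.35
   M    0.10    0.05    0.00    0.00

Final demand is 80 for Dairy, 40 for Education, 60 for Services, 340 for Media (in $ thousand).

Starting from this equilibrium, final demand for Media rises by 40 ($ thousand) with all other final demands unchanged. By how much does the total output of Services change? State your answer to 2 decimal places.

I − A =
  [   0.55    -0.35    -0.40    -0.10]
  [  -0.10     0.70    -0.35     0.00]
  [  -0.05     0.00     0.90    -0.35]
  [  -0.10    -0.05     0.00     1.00]
Compute the cofactors C_ij = (−1)^(i+j)·(3×3 minor ij) of I−A; the adjugate is their transpose:
adj(I−A) = Cᵀ =
  [ 0.623875   0.326500   0.404250   0.203875]
  [ 0.119750   0.452000   0.229000   0.092125]
  [ 0.061250   0.039625   0.342500   0.126000]
  [ 0.068375   0.055250   0.051875   0.294875]
det(I−A) = Σ_j (I−A)_1j·C_1j = (0.55)(0.623875) + (-0.35)(0.119750) + (-0.40)(0.061250) + (-0.10)(0.068375) = 0.26988125
(I − A)⁻¹ = adj(I−A) / det(I−A) ≈
  [   2.3117     1.2098     1.4979     0.7554]
  [   0.4437     1.6748     0.8485     0.3414]
  [   0.2270     0.1468     1.2691     0.4669]
  [   0.2534     0.2047     0.1922     1.0926]
Δx = (I − A)⁻¹ Δd with Δd having +40 in the Media component and 0 elsewhere.
So Δx_S = L_SM · (+40), where L_SM = adj(I−A)_SM / det(I−A) = 0.126000 / 0.26988125.
Δx_S = 0.126000 × (+40) / 0.26988125 = 5.04 / 0.26988125 ≈ 18.67.

Δx_S = 18.67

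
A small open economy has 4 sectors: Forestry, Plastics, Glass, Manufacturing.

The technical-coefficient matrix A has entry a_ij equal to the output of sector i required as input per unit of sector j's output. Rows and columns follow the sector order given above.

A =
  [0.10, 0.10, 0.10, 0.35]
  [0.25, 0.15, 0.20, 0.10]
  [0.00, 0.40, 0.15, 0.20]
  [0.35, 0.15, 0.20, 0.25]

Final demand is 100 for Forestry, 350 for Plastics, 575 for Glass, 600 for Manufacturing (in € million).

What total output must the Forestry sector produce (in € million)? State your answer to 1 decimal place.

x_F = 1378.6

I − A =
  [   0.90    -0.10    -0.10    -0.35]
  [  -0.25     0.85    -0.20    -0.10]
  [   0.00    -0.40     0.85    -0.20]
  [  -0.35    -0.15    -0.20     0.75]
Compute the cofactors C_ij = (−1)^(i+j)·(3×3 minor ij) of I−A; the adjugate is their transpose:
adj(I−A) = Cᵀ =
  [ 0.421125   0.165375   0.149250   0.258375]
  [ 0.193125   0.426625   0.168250   0.191875]
  [ 0.156000   0.255000   0.420750   0.219000]
  [ 0.276750   0.230500   0.215500   0.547000]
det(I−A) = Σ_j (I−A)_1j·C_1j = (0.90)(0.421125) + (-0.10)(0.193125) + (-0.10)(0.156000) + (-0.35)(0.276750) = 0.2472375
(I − A)⁻¹ = adj(I−A) / det(I−A) ≈
  [   1.7033     0.6689     0.6037     1.0450]
  [   0.7811     1.7256     0.6805     0.7761]
  [   0.6310     1.0314     1.7018     0.8858]
  [   1.1194     0.9323     0.8716     2.2124]
x = (I − A)⁻¹ d = adj(I−A)·d / det(I−A), with det(I−A) = 0.2472375:
  x_F = (0.421125·100 + 0.165375·350 + 0.149250·575 + 0.258375·600) / 0.2472375 = 340.8375 / 0.2472375 ≈ 1378.6
  x_P = (0.193125·100 + 0.426625·350 + 0.168250·575 + 0.191875·600) / 0.2472375 = 380.50 / 0.2472375 ≈ 1539.0
  x_G = (0.156000·100 + 0.255000·350 + 0.420750·575 + 0.219000·600) / 0.2472375 = 478.18125 / 0.2472375 ≈ 1934.1
  x_M = (0.276750·100 + 0.230500·350 + 0.215500·575 + 0.547000·600) / 0.2472375 = 560.4625 / 0.2472375 ≈ 2266.9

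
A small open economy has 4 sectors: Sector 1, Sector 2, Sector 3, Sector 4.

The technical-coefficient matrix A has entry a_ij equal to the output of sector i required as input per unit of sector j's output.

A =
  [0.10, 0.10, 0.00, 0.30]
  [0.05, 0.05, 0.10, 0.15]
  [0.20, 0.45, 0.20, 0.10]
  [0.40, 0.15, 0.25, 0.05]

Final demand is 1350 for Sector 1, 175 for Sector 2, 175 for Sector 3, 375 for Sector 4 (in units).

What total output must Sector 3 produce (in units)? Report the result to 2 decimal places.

I − A =
  [   0.90    -0.10     0.00    -0.30]
  [  -0.05     0.95    -0.10    -0.15]
  [  -0.20    -0.45     0.80    -0.10]
  [  -0.40    -0.15    -0.25     0.95]
Compute the cofactors C_ij = (−1)^(i+j)·(3×3 minor ij) of I−A; the adjugate is their transpose:
adj(I−A) = Cᵀ =
  [ 0.619125   0.143250   0.089000   0.227500]
  [ 0.115250   0.550500   0.111000   0.135000]
  [ 0.263125   0.376250   0.665000   0.212500]
  [ 0.348125   0.246250   0.230000   0.637500]
det(I−A) = Σ_j (I−A)_1j·C_1j = (0.90)(0.619125) + (-0.10)(0.115250) + (0.00)(0.263125) + (-0.30)(0.348125) = 0.44125
(I − A)⁻¹ = adj(I−A) / det(I−A) ≈
  [   1.4031     0.3246     0.2017     0.5156]
  [   0.2612     1.2476     0.2516     0.3059]
  [   0.5963     0.8527     1.5071     0.4816]
  [   0.7890     0.5581     0.5212     1.4448]
x = (I − A)⁻¹ d = adj(I−A)·d / det(I−A), with det(I−A) = 0.44125:
  x_1 = (0.619125·1350 + 0.143250·175 + 0.089000·175 + 0.227500·375) / 0.44125 = 961.775 / 0.44125 ≈ 2179.66
  x_2 = (0.115250·1350 + 0.550500·175 + 0.111000·175 + 0.135000·375) / 0.44125 = 321.975 / 0.44125 ≈ 729.69
  x_3 = (0.263125·1350 + 0.376250·175 + 0.665000·175 + 0.212500·375) / 0.44125 = 617.125 / 0.44125 ≈ 1398.58
  x_4 = (0.348125·1350 + 0.246250·175 + 0.230000·175 + 0.637500·375) / 0.44125 = 792.375 / 0.44125 ≈ 1795.75

x_3 = 1398.58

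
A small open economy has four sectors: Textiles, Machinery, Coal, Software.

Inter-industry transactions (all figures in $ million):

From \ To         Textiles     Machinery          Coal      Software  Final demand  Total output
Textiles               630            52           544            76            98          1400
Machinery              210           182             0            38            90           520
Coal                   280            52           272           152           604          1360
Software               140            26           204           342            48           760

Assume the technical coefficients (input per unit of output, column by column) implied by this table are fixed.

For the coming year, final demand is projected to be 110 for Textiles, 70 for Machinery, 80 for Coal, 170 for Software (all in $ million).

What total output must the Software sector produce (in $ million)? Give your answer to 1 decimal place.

x_4 = 591.3

Technical coefficients a_ij = z_ij / X_j:
  a_11 = 630/1400 = 0.45, a_21 = 210/1400 = 0.15, a_31 = 280/1400 = 0.20, a_41 = 140/1400 = 0.10
  a_12 = 52/520 = 0.10, a_22 = 182/520 = 0.35, a_32 = 52/520 = 0.10, a_42 = 26/520 = 0.05
  a_13 = 544/1360 = 0.40, a_23 = 0/1360 = 0.00, a_33 = 272/1360 = 0.20, a_43 = 204/1360 = 0.15
  a_14 = 76/760 = 0.10, a_24 = 38/760 = 0.05, a_34 = 152/760 = 0.20, a_44 = 342/760 = 0.45
I − A =
  [   0.55    -0.10    -0.40    -0.10]
  [  -0.15     0.65     0.00    -0.05]
  [  -0.20    -0.10     0.80    -0.20]
  [  -0.10    -0.05    -0.15     0.55]
Compute the cofactors C_ij = (−1)^(i+j)·(3×3 minor ij) of I−A; the adjugate is their transpose:
adj(I−A) = Cᵀ =
  [ 0.263750   0.072500   0.152500   0.110000]
  [ 0.067000   0.162500   0.041375   0.042000]
  [ 0.094250   0.048750   0.179250   0.086750]
  [ 0.079750   0.041250   0.080375   0.216000]
det(I−A) = Σ_j (I−A)_1j·C_1j = (0.55)(0.263750) + (-0.10)(0.067000) + (-0.40)(0.094250) + (-0.10)(0.079750) = 0.0926875
(I − A)⁻¹ = adj(I−A) / det(I−A) ≈
  [   2.8456     0.7822     1.6453     1.1868]
  [   0.7229     1.7532     0.4464     0.4531]
  [   1.0169     0.5260     1.9339     0.9359]
  [   0.8604     0.4450     0.8672     2.3304]
x = (I − A)⁻¹ d = adj(I−A)·d / det(I−A), with det(I−A) = 0.0926875:
  x_1 = (0.263750·110 + 0.072500·70 + 0.152500·80 + 0.110000·170) / 0.0926875 = 64.9875 / 0.0926875 ≈ 701.1
  x_2 = (0.067000·110 + 0.162500·70 + 0.041375·80 + 0.042000·170) / 0.0926875 = 29.195 / 0.0926875 ≈ 315.0
  x_3 = (0.094250·110 + 0.048750·70 + 0.179250·80 + 0.086750·170) / 0.0926875 = 42.8675 / 0.0926875 ≈ 462.5
  x_4 = (0.079750·110 + 0.041250·70 + 0.080375·80 + 0.216000·170) / 0.0926875 = 54.81 / 0.0926875 ≈ 591.3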